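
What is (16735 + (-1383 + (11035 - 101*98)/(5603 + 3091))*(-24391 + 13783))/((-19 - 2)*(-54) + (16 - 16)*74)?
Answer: 7093440245/547722 ≈ 12951.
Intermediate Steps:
(16735 + (-1383 + (11035 - 101*98)/(5603 + 3091))*(-24391 + 13783))/((-19 - 2)*(-54) + (16 - 16)*74) = (16735 + (-1383 + (11035 - 9898)/8694)*(-10608))/(-21*(-54) + 0*74) = (16735 + (-1383 + 1137*(1/8694))*(-10608))/(1134 + 0) = (16735 + (-1383 + 379/2898)*(-10608))/1134 = (16735 - 4007555/2898*(-10608))*(1/1134) = (16735 + 7085357240/483)*(1/1134) = (7093440245/483)*(1/1134) = 7093440245/547722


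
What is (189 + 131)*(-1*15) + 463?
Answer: -4337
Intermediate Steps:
(189 + 131)*(-1*15) + 463 = 320*(-15) + 463 = -4800 + 463 = -4337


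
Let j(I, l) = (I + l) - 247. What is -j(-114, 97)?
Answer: 264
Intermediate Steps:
j(I, l) = -247 + I + l
-j(-114, 97) = -(-247 - 114 + 97) = -1*(-264) = 264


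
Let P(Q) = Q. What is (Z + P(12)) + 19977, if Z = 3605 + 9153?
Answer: 32747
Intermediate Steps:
Z = 12758
(Z + P(12)) + 19977 = (12758 + 12) + 19977 = 12770 + 19977 = 32747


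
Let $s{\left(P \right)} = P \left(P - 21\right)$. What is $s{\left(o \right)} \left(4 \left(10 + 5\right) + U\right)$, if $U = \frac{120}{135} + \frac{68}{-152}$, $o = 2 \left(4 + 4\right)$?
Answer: $- \frac{826840}{171} \approx -4835.3$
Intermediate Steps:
$o = 16$ ($o = 2 \cdot 8 = 16$)
$s{\left(P \right)} = P \left(-21 + P\right)$
$U = \frac{151}{342}$ ($U = 120 \cdot \frac{1}{135} + 68 \left(- \frac{1}{152}\right) = \frac{8}{9} - \frac{17}{38} = \frac{151}{342} \approx 0.44152$)
$s{\left(o \right)} \left(4 \left(10 + 5\right) + U\right) = 16 \left(-21 + 16\right) \left(4 \left(10 + 5\right) + \frac{151}{342}\right) = 16 \left(-5\right) \left(4 \cdot 15 + \frac{151}{342}\right) = - 80 \left(60 + \frac{151}{342}\right) = \left(-80\right) \frac{20671}{342} = - \frac{826840}{171}$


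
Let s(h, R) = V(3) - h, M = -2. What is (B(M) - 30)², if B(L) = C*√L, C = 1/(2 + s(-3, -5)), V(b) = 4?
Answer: (270 - I*√2)²/81 ≈ 899.98 - 9.4281*I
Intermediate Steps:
s(h, R) = 4 - h
C = ⅑ (C = 1/(2 + (4 - 1*(-3))) = 1/(2 + (4 + 3)) = 1/(2 + 7) = 1/9 = ⅑ ≈ 0.11111)
B(L) = √L/9
(B(M) - 30)² = (√(-2)/9 - 30)² = ((I*√2)/9 - 30)² = (I*√2/9 - 30)² = (-30 + I*√2/9)²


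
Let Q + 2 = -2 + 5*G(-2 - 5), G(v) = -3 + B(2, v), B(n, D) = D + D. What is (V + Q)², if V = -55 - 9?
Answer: 23409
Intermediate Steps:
B(n, D) = 2*D
V = -64
G(v) = -3 + 2*v
Q = -89 (Q = -2 + (-2 + 5*(-3 + 2*(-2 - 5))) = -2 + (-2 + 5*(-3 + 2*(-7))) = -2 + (-2 + 5*(-3 - 14)) = -2 + (-2 + 5*(-17)) = -2 + (-2 - 85) = -2 - 87 = -89)
(V + Q)² = (-64 - 89)² = (-153)² = 23409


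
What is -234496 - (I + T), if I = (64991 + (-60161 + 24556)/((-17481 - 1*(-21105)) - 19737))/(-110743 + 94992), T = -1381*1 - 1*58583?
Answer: -44294452325528/253795863 ≈ -1.7453e+5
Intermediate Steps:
T = -59964 (T = -1381 - 58583 = -59964)
I = -1047235588/253795863 (I = (64991 - 35605/((-17481 + 21105) - 19737))/(-15751) = (64991 - 35605/(3624 - 19737))*(-1/15751) = (64991 - 35605/(-16113))*(-1/15751) = (64991 - 35605*(-1/16113))*(-1/15751) = (64991 + 35605/16113)*(-1/15751) = (1047235588/16113)*(-1/15751) = -1047235588/253795863 ≈ -4.1263)
-234496 - (I + T) = -234496 - (-1047235588/253795863 - 59964) = -234496 - 1*(-15219662364520/253795863) = -234496 + 15219662364520/253795863 = -44294452325528/253795863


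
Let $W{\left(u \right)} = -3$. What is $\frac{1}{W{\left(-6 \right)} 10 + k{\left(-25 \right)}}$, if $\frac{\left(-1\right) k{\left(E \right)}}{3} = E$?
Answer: $\frac{1}{45} \approx 0.022222$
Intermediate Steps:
$k{\left(E \right)} = - 3 E$
$\frac{1}{W{\left(-6 \right)} 10 + k{\left(-25 \right)}} = \frac{1}{\left(-3\right) 10 - -75} = \frac{1}{-30 + 75} = \frac{1}{45}$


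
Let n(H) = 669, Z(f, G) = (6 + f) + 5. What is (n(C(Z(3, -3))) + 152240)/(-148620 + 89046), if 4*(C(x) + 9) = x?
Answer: -152909/59574 ≈ -2.5667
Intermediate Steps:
Z(f, G) = 11 + f
C(x) = -9 + x/4
(n(C(Z(3, -3))) + 152240)/(-148620 + 89046) = (669 + 152240)/(-148620 + 89046) = 152909/(-59574) = 152909*(-1/59574) = -152909/59574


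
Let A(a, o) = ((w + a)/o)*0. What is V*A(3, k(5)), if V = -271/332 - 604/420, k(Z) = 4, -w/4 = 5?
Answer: 0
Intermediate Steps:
w = -20 (w = -4*5 = -20)
V = -78587/34860 (V = -271*1/332 - 604*1/420 = -271/332 - 151/105 = -78587/34860 ≈ -2.2544)
A(a, o) = 0 (A(a, o) = ((-20 + a)/o)*0 = 0)
V*A(3, k(5)) = -78587/34860*0 = 0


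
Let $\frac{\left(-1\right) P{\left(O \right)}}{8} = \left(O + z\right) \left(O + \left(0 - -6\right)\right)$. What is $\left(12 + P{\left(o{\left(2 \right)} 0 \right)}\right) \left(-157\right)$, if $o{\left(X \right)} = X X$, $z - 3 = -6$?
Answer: $-24492$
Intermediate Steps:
$z = -3$ ($z = 3 - 6 = -3$)
$o{\left(X \right)} = X^{2}$
$P{\left(O \right)} = - 8 \left(-3 + O\right) \left(6 + O\right)$ ($P{\left(O \right)} = - 8 \left(O - 3\right) \left(O + \left(0 - -6\right)\right) = - 8 \left(-3 + O\right) \left(O + \left(0 + 6\right)\right) = - 8 \left(-3 + O\right) \left(O + 6\right) = - 8 \left(-3 + O\right) \left(6 + O\right)$)
$\left(12 + P{\left(o{\left(2 \right)} 0 \right)}\right) \left(-157\right) = \left(12 - \left(-144 + 0 + 24 \cdot 2^{2} \cdot 0\right)\right) \left(-157\right) = \left(12 - \left(-144 + 0 + 24 \cdot 4 \cdot 0\right)\right) \left(-157\right) = \left(12 - \left(-144 + 8 \cdot 0^{2}\right)\right) \left(-157\right) = \left(12 + \left(144 + 0 - 0\right)\right) \left(-157\right) = \left(12 + \left(144 + 0 + 0\right)\right) \left(-157\right) = \left(12 + 144\right) \left(-157\right) = 156 \left(-157\right) = -24492$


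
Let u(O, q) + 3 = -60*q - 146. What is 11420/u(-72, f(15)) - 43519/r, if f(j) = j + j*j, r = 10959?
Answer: -758309711/159442491 ≈ -4.7560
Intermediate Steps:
f(j) = j + j²
u(O, q) = -149 - 60*q (u(O, q) = -3 + (-60*q - 146) = -3 + (-146 - 60*q) = -149 - 60*q)
11420/u(-72, f(15)) - 43519/r = 11420/(-149 - 900*(1 + 15)) - 43519/10959 = 11420/(-149 - 900*16) - 43519*1/10959 = 11420/(-149 - 60*240) - 43519/10959 = 11420/(-149 - 14400) - 43519/10959 = 11420/(-14549) - 43519/10959 = 11420*(-1/14549) - 43519/10959 = -11420/14549 - 43519/10959 = -758309711/159442491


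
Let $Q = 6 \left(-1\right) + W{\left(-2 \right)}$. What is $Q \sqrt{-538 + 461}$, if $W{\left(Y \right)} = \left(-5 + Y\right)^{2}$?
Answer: $43 i \sqrt{77} \approx 377.32 i$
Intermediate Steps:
$Q = 43$ ($Q = 6 \left(-1\right) + \left(-5 - 2\right)^{2} = -6 + \left(-7\right)^{2} = -6 + 49 = 43$)
$Q \sqrt{-538 + 461} = 43 \sqrt{-538 + 461} = 43 \sqrt{-77} = 43 i \sqrt{77}$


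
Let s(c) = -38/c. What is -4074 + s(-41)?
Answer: -166996/41 ≈ -4073.1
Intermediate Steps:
-4074 + s(-41) = -4074 - 38/(-41) = -4074 - 38*(-1/41) = -4074 + 38/41 = -166996/41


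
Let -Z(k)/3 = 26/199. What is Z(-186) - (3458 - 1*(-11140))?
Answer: -2905080/199 ≈ -14598.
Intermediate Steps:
Z(k) = -78/199
Z(-186) - (3458 - 1*(-11140)) = -78/199 - (3458 - 1*(-11140)) = -78/199 - (3458 + 11140) = -78/199 - 1*14598 = -78/199 - 14598 = -2905080/199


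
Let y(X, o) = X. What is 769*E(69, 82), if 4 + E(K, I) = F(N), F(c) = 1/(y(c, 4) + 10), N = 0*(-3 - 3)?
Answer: -29991/10 ≈ -2999.1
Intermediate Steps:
N = 0 (N = 0*(-6) = 0)
F(c) = 1/(10 + c) (F(c) = 1/(c + 10) = 1/(10 + c))
E(K, I) = -39/10 (E(K, I) = -4 + 1/(10 + 0) = -4 + 1/10 = -4 + ⅒ = -39/10)
769*E(69, 82) = 769*(-39/10) = -29991/10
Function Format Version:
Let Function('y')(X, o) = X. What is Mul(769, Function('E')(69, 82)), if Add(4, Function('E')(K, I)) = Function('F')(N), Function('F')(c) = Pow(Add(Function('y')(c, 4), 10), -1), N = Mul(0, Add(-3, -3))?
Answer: Rational(-29991, 10) ≈ -2999.1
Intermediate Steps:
N = 0 (N = Mul(0, -6) = 0)
Function('F')(c) = Pow(Add(10, c), -1) (Function('F')(c) = Pow(Add(c, 10), -1) = Pow(Add(10, c), -1))
Function('E')(K, I) = Rational(-39, 10) (Function('E')(K, I) = Add(-4, Pow(Add(10, 0), -1)) = Add(-4, Pow(10, -1)) = Add(-4, Rational(1, 10)) = Rational(-39, 10))
Mul(769, Function('E')(69, 82)) = Mul(769, Rational(-39, 10)) = Rational(-29991, 10)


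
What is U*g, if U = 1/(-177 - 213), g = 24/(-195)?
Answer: 4/12675 ≈ 0.00031558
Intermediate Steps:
g = -8/65 (g = 24*(-1/195) = -8/65 ≈ -0.12308)
U = -1/390 (U = 1/(-390) = -1/390 ≈ -0.0025641)
U*g = -1/390*(-8/65) = 4/12675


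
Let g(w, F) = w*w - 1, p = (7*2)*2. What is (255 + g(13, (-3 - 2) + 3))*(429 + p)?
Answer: 193311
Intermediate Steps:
p = 28 (p = 14*2 = 28)
g(w, F) = -1 + w² (g(w, F) = w² - 1 = -1 + w²)
(255 + g(13, (-3 - 2) + 3))*(429 + p) = (255 + (-1 + 13²))*(429 + 28) = (255 + (-1 + 169))*457 = (255 + 168)*457 = 423*457 = 193311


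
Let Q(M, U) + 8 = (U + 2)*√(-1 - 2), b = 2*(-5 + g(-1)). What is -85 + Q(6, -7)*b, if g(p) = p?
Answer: 11 + 60*I*√3 ≈ 11.0 + 103.92*I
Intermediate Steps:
b = -12 (b = 2*(-5 - 1) = 2*(-6) = -12)
Q(M, U) = -8 + I*√3*(2 + U) (Q(M, U) = -8 + (U + 2)*√(-1 - 2) = -8 + (2 + U)*√(-3) = -8 + (2 + U)*(I*√3) = -8 + I*√3*(2 + U))
-85 + Q(6, -7)*b = -85 + (-8 + 2*I*√3 + I*(-7)*√3)*(-12) = -85 + (-8 + 2*I*√3 - 7*I*√3)*(-12) = -85 + (-8 - 5*I*√3)*(-12) = -85 + (96 + 60*I*√3) = 11 + 60*I*√3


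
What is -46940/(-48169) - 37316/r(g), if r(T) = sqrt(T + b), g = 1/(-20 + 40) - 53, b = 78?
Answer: 46940/48169 - 74632*sqrt(2505)/501 ≈ -7454.8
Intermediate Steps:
g = -1059/20 (g = 1/20 - 53 = -1059/20 ≈ -52.950)
r(T) = sqrt(78 + T) (r(T) = sqrt(T + 78) = sqrt(78 + T))
-46940/(-48169) - 37316/r(g) = -46940/(-48169) - 37316/sqrt(78 - 1059/20) = -46940*(-1/48169) - 37316*2*sqrt(2505)/501 = 46940/48169 - 37316*2*sqrt(2505)/501 = 46940/48169 - 74632*sqrt(2505)/501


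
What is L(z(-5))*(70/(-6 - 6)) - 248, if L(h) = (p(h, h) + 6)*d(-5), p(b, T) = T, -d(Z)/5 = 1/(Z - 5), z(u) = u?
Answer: -3011/12 ≈ -250.92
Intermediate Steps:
d(Z) = -5/(-5 + Z) (d(Z) = -5/(Z - 5) = -5/(-5 + Z))
L(h) = 3 + h/2 (L(h) = (h + 6)*(-5/(-5 - 5)) = (6 + h)*(-5/(-10)) = (6 + h)*(-5*(-1/10)) = (6 + h)*(1/2) = 3 + h/2)
L(z(-5))*(70/(-6 - 6)) - 248 = (3 + (1/2)*(-5))*(70/(-6 - 6)) - 248 = (3 - 5/2)*(70/(-12)) - 248 = (70*(-1/12))/2 - 248 = (1/2)*(-35/6) - 248 = -35/12 - 248 = -3011/12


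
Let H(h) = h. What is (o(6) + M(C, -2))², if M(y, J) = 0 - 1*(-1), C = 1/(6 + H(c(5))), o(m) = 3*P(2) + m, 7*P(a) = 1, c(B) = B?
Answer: 2704/49 ≈ 55.184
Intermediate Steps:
P(a) = ⅐ (P(a) = (⅐)*1 = ⅐)
o(m) = 3/7 + m (o(m) = 3*(⅐) + m = 3/7 + m)
C = 1/11 (C = 1/(6 + 5) = 1/11 ≈ 0.090909)
M(y, J) = 1 (M(y, J) = 0 + 1 = 1)
(o(6) + M(C, -2))² = ((3/7 + 6) + 1)² = (45/7 + 1)² = (52/7)² = 2704/49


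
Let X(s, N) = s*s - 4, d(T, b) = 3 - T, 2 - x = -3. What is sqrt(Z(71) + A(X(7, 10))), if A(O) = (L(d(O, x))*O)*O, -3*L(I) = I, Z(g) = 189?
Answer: 3*sqrt(3171) ≈ 168.93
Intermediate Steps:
x = 5 (x = 2 - 1*(-3) = 2 + 3 = 5)
L(I) = -I/3
X(s, N) = -4 + s**2 (X(s, N) = s**2 - 4 = -4 + s**2)
A(O) = O**2*(-1 + O/3) (A(O) = ((-(3 - O)/3)*O)*O = ((-1 + O/3)*O)*O = (O*(-1 + O/3))*O = O**2*(-1 + O/3))
sqrt(Z(71) + A(X(7, 10))) = sqrt(189 + (-4 + 7**2)**2*(-3 + (-4 + 7**2))/3) = sqrt(189 + (-4 + 49)**2*(-3 + (-4 + 49))/3) = sqrt(189 + (1/3)*45**2*(-3 + 45)) = sqrt(189 + (1/3)*2025*42) = sqrt(189 + 28350) = sqrt(28539) = 3*sqrt(3171)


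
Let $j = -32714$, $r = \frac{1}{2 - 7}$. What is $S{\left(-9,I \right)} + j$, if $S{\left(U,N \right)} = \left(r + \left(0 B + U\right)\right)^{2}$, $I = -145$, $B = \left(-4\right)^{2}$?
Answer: $- \frac{815734}{25} \approx -32629.0$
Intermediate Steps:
$B = 16$
$r = - \frac{1}{5}$ ($r = \frac{1}{-5} = - \frac{1}{5} \approx -0.2$)
$S{\left(U,N \right)} = \left(- \frac{1}{5} + U\right)^{2}$ ($S{\left(U,N \right)} = \left(- \frac{1}{5} + \left(0 \cdot 16 + U\right)\right)^{2} = \left(- \frac{1}{5} + \left(0 + U\right)\right)^{2} = \left(- \frac{1}{5} + U\right)^{2}$)
$S{\left(-9,I \right)} + j = \frac{\left(-1 + 5 \left(-9\right)\right)^{2}}{25} - 32714 = \frac{\left(-1 - 45\right)^{2}}{25} - 32714 = \frac{\left(-46\right)^{2}}{25} - 32714 = \frac{1}{25} \cdot 2116 - 32714 = \frac{2116}{25} - 32714 = - \frac{815734}{25}$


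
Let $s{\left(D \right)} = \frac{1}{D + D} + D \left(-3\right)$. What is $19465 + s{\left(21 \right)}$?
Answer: $\frac{814885}{42} \approx 19402.0$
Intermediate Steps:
$s{\left(D \right)} = \frac{1}{2 D} - 3 D$
$19465 + s{\left(21 \right)} = 19465 + \left(\frac{1}{2 \cdot 21} - 63\right) = 19465 + \left(\frac{1}{2} \cdot \frac{1}{21} - 63\right) = 19465 + \left(\frac{1}{42} - 63\right) = 19465 - \frac{2645}{42} = \frac{814885}{42}$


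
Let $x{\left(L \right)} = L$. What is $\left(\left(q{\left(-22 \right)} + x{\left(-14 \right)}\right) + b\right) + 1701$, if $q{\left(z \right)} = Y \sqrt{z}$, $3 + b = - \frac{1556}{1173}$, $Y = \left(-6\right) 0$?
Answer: $\frac{1973776}{1173} \approx 1682.7$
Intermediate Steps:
$Y = 0$
$b = - \frac{5075}{1173}$ ($b = -3 - \frac{1556}{1173} = - \frac{5075}{1173} \approx -4.3265$)
$q{\left(z \right)} = 0$ ($q{\left(z \right)} = 0 \sqrt{z} = 0$)
$\left(\left(q{\left(-22 \right)} + x{\left(-14 \right)}\right) + b\right) + 1701 = \left(\left(0 - 14\right) - \frac{5075}{1173}\right) + 1701 = \left(-14 - \frac{5075}{1173}\right) + 1701 = - \frac{21497}{1173} + 1701 = \frac{1973776}{1173}$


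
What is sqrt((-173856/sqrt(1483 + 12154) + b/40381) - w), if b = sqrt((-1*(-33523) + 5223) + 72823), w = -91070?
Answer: sqrt(27616405877874309125630 - 3866007241490757792*sqrt(13637) + 7509564479989*sqrt(111569))/550675697 ≈ 299.30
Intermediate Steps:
b = sqrt(111569) (b = sqrt((33523 + 5223) + 72823) = sqrt(38746 + 72823) = sqrt(111569) ≈ 334.02)
sqrt((-173856/sqrt(1483 + 12154) + b/40381) - w) = sqrt((-173856/sqrt(1483 + 12154) + sqrt(111569)/40381) - 1*(-91070)) = sqrt((-173856*sqrt(13637)/13637 + sqrt(111569)*(1/40381)) + 91070) = sqrt((-173856*sqrt(13637)/13637 + sqrt(111569)/40381) + 91070) = sqrt(91070 - 173856*sqrt(13637)/13637 + sqrt(111569)/40381)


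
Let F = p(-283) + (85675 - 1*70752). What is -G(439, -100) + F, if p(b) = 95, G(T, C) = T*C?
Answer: 58918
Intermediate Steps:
G(T, C) = C*T
F = 15018 (F = 95 + (85675 - 1*70752) = 95 + (85675 - 70752) = 95 + 14923 = 15018)
-G(439, -100) + F = -(-100)*439 + 15018 = -1*(-43900) + 15018 = 43900 + 15018 = 58918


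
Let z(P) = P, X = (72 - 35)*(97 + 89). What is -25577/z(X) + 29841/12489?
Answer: -38021797/28649766 ≈ -1.3271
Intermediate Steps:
X = 6882 (X = 37*186 = 6882)
-25577/z(X) + 29841/12489 = -25577/6882 + 29841/12489 = -25577*1/6882 + 29841*(1/12489) = -25577/6882 + 9947/4163 = -38021797/28649766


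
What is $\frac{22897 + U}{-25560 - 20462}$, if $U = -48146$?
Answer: $\frac{25249}{46022} \approx 0.54863$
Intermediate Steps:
$\frac{22897 + U}{-25560 - 20462} = \frac{22897 - 48146}{-25560 - 20462} = - \frac{25249}{-46022} = \left(-25249\right) \left(- \frac{1}{46022}\right) = \frac{25249}{46022}$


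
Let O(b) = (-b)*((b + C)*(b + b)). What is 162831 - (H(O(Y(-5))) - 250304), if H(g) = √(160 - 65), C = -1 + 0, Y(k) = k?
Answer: 413135 - √95 ≈ 4.1313e+5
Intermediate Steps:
C = -1
O(b) = -2*b²*(-1 + b) (O(b) = (-b)*((b - 1)*(b + b)) = (-b)*((-1 + b)*(2*b)) = (-b)*(2*b*(-1 + b)) = -2*b²*(-1 + b))
H(g) = √95
162831 - (H(O(Y(-5))) - 250304) = 162831 - (√95 - 250304) = 162831 - (-250304 + √95) = 162831 + (250304 - √95) = 413135 - √95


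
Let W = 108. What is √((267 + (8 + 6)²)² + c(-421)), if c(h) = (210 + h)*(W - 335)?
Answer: √262266 ≈ 512.12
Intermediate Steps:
c(h) = -47670 - 227*h (c(h) = (210 + h)*(108 - 335) = (210 + h)*(-227) = -47670 - 227*h)
√((267 + (8 + 6)²)² + c(-421)) = √((267 + (8 + 6)²)² + (-47670 - 227*(-421))) = √((267 + 14²)² + (-47670 + 95567)) = √((267 + 196)² + 47897) = √(463² + 47897) = √(214369 + 47897) = √262266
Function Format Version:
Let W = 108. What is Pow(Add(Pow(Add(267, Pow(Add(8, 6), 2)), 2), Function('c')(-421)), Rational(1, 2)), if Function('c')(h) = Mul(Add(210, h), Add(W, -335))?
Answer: Pow(262266, Rational(1, 2)) ≈ 512.12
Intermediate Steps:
Function('c')(h) = Add(-47670, Mul(-227, h)) (Function('c')(h) = Mul(Add(210, h), Add(108, -335)) = Mul(Add(210, h), -227) = Add(-47670, Mul(-227, h)))
Pow(Add(Pow(Add(267, Pow(Add(8, 6), 2)), 2), Function('c')(-421)), Rational(1, 2)) = Pow(Add(Pow(Add(267, Pow(Add(8, 6), 2)), 2), Add(-47670, Mul(-227, -421))), Rational(1, 2)) = Pow(Add(Pow(Add(267, Pow(14, 2)), 2), Add(-47670, 95567)), Rational(1, 2)) = Pow(Add(Pow(Add(267, 196), 2), 47897), Rational(1, 2)) = Pow(Add(Pow(463, 2), 47897), Rational(1, 2)) = Pow(Add(214369, 47897), Rational(1, 2)) = Pow(262266, Rational(1, 2))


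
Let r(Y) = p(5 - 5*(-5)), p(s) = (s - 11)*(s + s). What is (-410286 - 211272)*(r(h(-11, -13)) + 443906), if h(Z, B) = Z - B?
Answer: -276621901668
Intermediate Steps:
p(s) = 2*s*(-11 + s) (p(s) = (-11 + s)*(2*s) = 2*s*(-11 + s))
r(Y) = 1140 (r(Y) = 2*(5 - 5*(-5))*(-11 + (5 - 5*(-5))) = 2*(5 + 25)*(-11 + (5 + 25)) = 2*30*(-11 + 30) = 2*30*19 = 1140)
(-410286 - 211272)*(r(h(-11, -13)) + 443906) = (-410286 - 211272)*(1140 + 443906) = -621558*445046 = -276621901668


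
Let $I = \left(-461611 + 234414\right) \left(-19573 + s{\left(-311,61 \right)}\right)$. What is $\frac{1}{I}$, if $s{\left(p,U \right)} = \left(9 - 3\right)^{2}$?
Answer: $\frac{1}{4438747789} \approx 2.2529 \cdot 10^{-10}$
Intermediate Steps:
$s{\left(p,U \right)} = 36$ ($s{\left(p,U \right)} = 6^{2} = 36$)
$I = 4438747789$ ($I = \left(-461611 + 234414\right) \left(-19573 + 36\right) = \left(-227197\right) \left(-19537\right) = 4438747789$)
$\frac{1}{I} = \frac{1}{4438747789}$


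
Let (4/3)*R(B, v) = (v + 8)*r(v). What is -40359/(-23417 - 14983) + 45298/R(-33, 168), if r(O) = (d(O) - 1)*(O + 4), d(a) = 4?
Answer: 8500711/4953600 ≈ 1.7161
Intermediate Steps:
r(O) = 12 + 3*O (r(O) = (4 - 1)*(O + 4) = 3*(4 + O) = 12 + 3*O)
R(B, v) = 3*(8 + v)*(12 + 3*v)/4 (R(B, v) = 3*((v + 8)*(12 + 3*v))/4 = 3*((8 + v)*(12 + 3*v))/4 = 3*(8 + v)*(12 + 3*v)/4)
-40359/(-23417 - 14983) + 45298/R(-33, 168) = -40359/(-23417 - 14983) + 45298/((9*(4 + 168)*(8 + 168)/4)) = -40359/(-38400) + 45298/(((9/4)*172*176)) = -40359*(-1/38400) + 45298/68112 = 13453/12800 + 45298*(1/68112) = 13453/12800 + 2059/3096 = 8500711/4953600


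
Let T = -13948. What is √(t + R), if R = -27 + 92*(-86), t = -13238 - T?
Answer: I*√7229 ≈ 85.024*I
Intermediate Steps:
t = 710 (t = -13238 - 1*(-13948) = -13238 + 13948 = 710)
R = -7939 (R = -27 - 7912 = -7939)
√(t + R) = √(710 - 7939) = √(-7229) = I*√7229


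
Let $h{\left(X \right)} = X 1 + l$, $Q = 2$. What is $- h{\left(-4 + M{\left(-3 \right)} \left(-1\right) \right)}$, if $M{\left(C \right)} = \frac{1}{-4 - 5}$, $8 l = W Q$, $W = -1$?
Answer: $\frac{149}{36} \approx 4.1389$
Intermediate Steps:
$l = - \frac{1}{4}$ ($l = \frac{\left(-1\right) 2}{8} = \frac{1}{8} \left(-2\right) = - \frac{1}{4} \approx -0.25$)
$M{\left(C \right)} = - \frac{1}{9}$ ($M{\left(C \right)} = \frac{1}{-9} = - \frac{1}{9}$)
$h{\left(X \right)} = - \frac{1}{4} + X$ ($h{\left(X \right)} = X 1 - \frac{1}{4} = X - \frac{1}{4} = - \frac{1}{4} + X$)
$- h{\left(-4 + M{\left(-3 \right)} \left(-1\right) \right)} = - (- \frac{1}{4} - \frac{35}{9}) = \left(-1\right) \left(- \frac{149}{36}\right) = \frac{149}{36}$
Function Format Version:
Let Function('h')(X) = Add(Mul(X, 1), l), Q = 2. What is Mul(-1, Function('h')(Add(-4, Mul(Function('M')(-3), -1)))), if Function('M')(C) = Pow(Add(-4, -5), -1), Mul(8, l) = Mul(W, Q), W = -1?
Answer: Rational(149, 36) ≈ 4.1389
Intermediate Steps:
l = Rational(-1, 4) (l = Mul(Rational(1, 8), Mul(-1, 2)) = Mul(Rational(1, 8), -2) = Rational(-1, 4) ≈ -0.25000)
Function('M')(C) = Rational(-1, 9) (Function('M')(C) = Pow(-9, -1) = Rational(-1, 9))
Function('h')(X) = Add(Rational(-1, 4), X) (Function('h')(X) = Add(Mul(X, 1), Rational(-1, 4)) = Add(X, Rational(-1, 4)) = Add(Rational(-1, 4), X))
Mul(-1, Function('h')(Add(-4, Mul(Function('M')(-3), -1)))) = Mul(-1, Add(Rational(-1, 4), Add(-4, Mul(Rational(-1, 9), -1)))) = Mul(-1, Add(Rational(-1, 4), Add(-4, Rational(1, 9)))) = Mul(-1, Add(Rational(-1, 4), Rational(-35, 9))) = Mul(-1, Rational(-149, 36)) = Rational(149, 36)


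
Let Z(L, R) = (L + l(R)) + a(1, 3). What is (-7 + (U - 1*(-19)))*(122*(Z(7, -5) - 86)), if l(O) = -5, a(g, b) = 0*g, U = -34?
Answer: 225456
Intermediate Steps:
a(g, b) = 0
Z(L, R) = -5 + L (Z(L, R) = (L - 5) + 0 = (-5 + L) + 0 = -5 + L)
(-7 + (U - 1*(-19)))*(122*(Z(7, -5) - 86)) = (-7 + (-34 - 1*(-19)))*(122*((-5 + 7) - 86)) = (-7 + (-34 + 19))*(122*(2 - 86)) = (-7 - 15)*(122*(-84)) = -22*(-10248) = 225456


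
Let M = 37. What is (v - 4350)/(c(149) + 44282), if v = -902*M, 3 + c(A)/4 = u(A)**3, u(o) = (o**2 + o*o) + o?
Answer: -18862/176848901254437 ≈ -1.0666e-10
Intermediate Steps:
u(o) = o + 2*o**2 (u(o) = (o**2 + o**2) + o = 2*o**2 + o = o + 2*o**2)
c(A) = -12 + 4*A**3*(1 + 2*A)**3 (c(A) = -12 + 4*(A*(1 + 2*A))**3 = -12 + 4*(A**3*(1 + 2*A)**3) = -12 + 4*A**3*(1 + 2*A)**3)
v = -33374 (v = -902*37 = -33374)
(v - 4350)/(c(149) + 44282) = (-33374 - 4350)/((-12 + 4*149**3*(1 + 2*149)**3) + 44282) = -37724/((-12 + 4*3307949*(1 + 298)**3) + 44282) = -37724/((-12 + 4*3307949*299**3) + 44282) = -37724/((-12 + 4*3307949*26730899) + 44282) = -37724/((-12 + 353697802464604) + 44282) = -37724/(353697802464592 + 44282) = -37724/353697802508874 = -37724*1/353697802508874 = -18862/176848901254437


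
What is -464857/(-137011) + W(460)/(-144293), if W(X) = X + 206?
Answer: 66984361775/19769728223 ≈ 3.3882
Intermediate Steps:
W(X) = 206 + X
-464857/(-137011) + W(460)/(-144293) = -464857/(-137011) + (206 + 460)/(-144293) = -464857*(-1/137011) + 666*(-1/144293) = 464857/137011 - 666/144293 = 66984361775/19769728223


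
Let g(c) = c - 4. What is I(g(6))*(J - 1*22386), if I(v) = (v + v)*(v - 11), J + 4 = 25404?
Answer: -108504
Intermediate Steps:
J = 25400 (J = -4 + 25404 = 25400)
g(c) = -4 + c
I(v) = 2*v*(-11 + v) (I(v) = (2*v)*(-11 + v) = 2*v*(-11 + v))
I(g(6))*(J - 1*22386) = (2*(-4 + 6)*(-11 + (-4 + 6)))*(25400 - 1*22386) = (2*2*(-11 + 2))*(25400 - 22386) = (2*2*(-9))*3014 = -36*3014 = -108504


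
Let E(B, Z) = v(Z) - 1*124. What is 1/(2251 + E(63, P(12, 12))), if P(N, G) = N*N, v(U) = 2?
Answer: 1/2129 ≈ 0.00046970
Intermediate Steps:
P(N, G) = N²
E(B, Z) = -122 (E(B, Z) = 2 - 1*124 = 2 - 124 = -122)
1/(2251 + E(63, P(12, 12))) = 1/(2251 - 122) = 1/2129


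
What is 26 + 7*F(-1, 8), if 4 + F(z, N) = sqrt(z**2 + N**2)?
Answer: -2 + 7*sqrt(65) ≈ 54.436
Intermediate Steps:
F(z, N) = -4 + sqrt(N**2 + z**2) (F(z, N) = -4 + sqrt(z**2 + N**2) = -4 + sqrt(N**2 + z**2))
26 + 7*F(-1, 8) = 26 + 7*(-4 + sqrt(8**2 + (-1)**2)) = 26 + 7*(-4 + sqrt(64 + 1)) = 26 + 7*(-4 + sqrt(65)) = 26 + (-28 + 7*sqrt(65)) = -2 + 7*sqrt(65)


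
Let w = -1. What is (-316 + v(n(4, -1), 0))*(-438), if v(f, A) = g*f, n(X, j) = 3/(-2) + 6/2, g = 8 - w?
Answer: 132495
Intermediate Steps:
g = 9 (g = 8 - 1*(-1) = 8 + 1 = 9)
n(X, j) = 3/2 (n(X, j) = 3*(-½) + 6*(½) = -3/2 + 3 = 3/2)
v(f, A) = 9*f
(-316 + v(n(4, -1), 0))*(-438) = (-316 + 9*(3/2))*(-438) = (-316 + 27/2)*(-438) = -605/2*(-438) = 132495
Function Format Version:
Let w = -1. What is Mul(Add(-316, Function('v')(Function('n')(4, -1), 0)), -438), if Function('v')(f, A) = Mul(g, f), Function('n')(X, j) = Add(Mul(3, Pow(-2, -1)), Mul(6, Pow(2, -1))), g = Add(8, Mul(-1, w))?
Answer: 132495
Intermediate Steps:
g = 9 (g = Add(8, Mul(-1, -1)) = Add(8, 1) = 9)
Function('n')(X, j) = Rational(3, 2) (Function('n')(X, j) = Add(Mul(3, Rational(-1, 2)), Mul(6, Rational(1, 2))) = Add(Rational(-3, 2), 3) = Rational(3, 2))
Function('v')(f, A) = Mul(9, f)
Mul(Add(-316, Function('v')(Function('n')(4, -1), 0)), -438) = Mul(Add(-316, Mul(9, Rational(3, 2))), -438) = Mul(Add(-316, Rational(27, 2)), -438) = Mul(Rational(-605, 2), -438) = 132495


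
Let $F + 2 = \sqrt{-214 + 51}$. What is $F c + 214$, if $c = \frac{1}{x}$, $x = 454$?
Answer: $\frac{48577}{227} + \frac{i \sqrt{163}}{454} \approx 214.0 + 0.028121 i$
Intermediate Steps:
$F = -2 + i \sqrt{163}$ ($F = -2 + \sqrt{-214 + 51} = -2 + \sqrt{-163} = -2 + i \sqrt{163} \approx -2.0 + 12.767 i$)
$c = \frac{1}{454} \approx 0.0022026$
$F c + 214 = \left(-2 + i \sqrt{163}\right) \frac{1}{454} + 214 = \left(- \frac{1}{227} + \frac{i \sqrt{163}}{454}\right) + 214 = \frac{48577}{227} + \frac{i \sqrt{163}}{454}$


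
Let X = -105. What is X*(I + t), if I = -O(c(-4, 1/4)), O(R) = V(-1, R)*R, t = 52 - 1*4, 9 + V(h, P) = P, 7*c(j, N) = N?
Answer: -568245/112 ≈ -5073.6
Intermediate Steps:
c(j, N) = N/7
V(h, P) = -9 + P
t = 48 (t = 52 - 4 = 48)
O(R) = R*(-9 + R) (O(R) = (-9 + R)*R = R*(-9 + R))
I = 251/784 (I = -(⅐)/4*(-9 + (⅐)/4) = -(⅐)*(¼)*(-9 + (⅐)*(¼)) = -(-9 + 1/28)/28 = -(-251)/(28*28) = -1*(-251/784) = 251/784 ≈ 0.32015)
X*(I + t) = -105*(251/784 + 48) = -105*37883/784 = -568245/112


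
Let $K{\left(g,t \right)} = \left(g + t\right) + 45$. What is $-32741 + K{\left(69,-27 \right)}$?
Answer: $-32654$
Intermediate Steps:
$K{\left(g,t \right)} = 45 + g + t$
$-32741 + K{\left(69,-27 \right)} = -32741 + \left(45 + 69 - 27\right) = -32741 + 87 = -32654$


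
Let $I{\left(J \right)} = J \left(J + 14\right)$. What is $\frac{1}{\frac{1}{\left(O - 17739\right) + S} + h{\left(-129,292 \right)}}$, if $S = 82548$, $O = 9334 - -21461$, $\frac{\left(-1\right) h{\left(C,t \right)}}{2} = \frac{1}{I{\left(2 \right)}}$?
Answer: $- \frac{382416}{23897} \approx -16.003$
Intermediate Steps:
$I{\left(J \right)} = J \left(14 + J\right)$
$h{\left(C,t \right)} = - \frac{1}{16}$ ($h{\left(C,t \right)} = - \frac{2}{2 \left(14 + 2\right)} = - \frac{2}{2 \cdot 16} = - \frac{2}{32} = \left(-2\right) \frac{1}{32} = - \frac{1}{16}$)
$O = 30795$ ($O = 9334 + 21461 = 30795$)
$\frac{1}{\frac{1}{\left(O - 17739\right) + S} + h{\left(-129,292 \right)}} = \frac{1}{\frac{1}{\left(30795 - 17739\right) + 82548} - \frac{1}{16}} = \frac{1}{\frac{1}{13056 + 82548} - \frac{1}{16}} = \frac{1}{\frac{1}{95604} - \frac{1}{16}} = \frac{1}{- \frac{23897}{382416}} = - \frac{382416}{23897}$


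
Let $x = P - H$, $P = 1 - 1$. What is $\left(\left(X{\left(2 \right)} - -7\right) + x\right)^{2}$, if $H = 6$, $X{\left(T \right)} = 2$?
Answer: $9$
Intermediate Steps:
$P = 0$ ($P = 1 - 1 = 0$)
$x = -6$ ($x = 0 - 6 = -6$)
$\left(\left(X{\left(2 \right)} - -7\right) + x\right)^{2} = \left(\left(2 - -7\right) - 6\right)^{2} = \left(\left(2 + 7\right) - 6\right)^{2} = \left(9 - 6\right)^{2} = 3^{2} = 9$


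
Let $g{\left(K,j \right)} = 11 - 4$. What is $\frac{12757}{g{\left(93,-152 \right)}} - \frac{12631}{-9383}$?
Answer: $\frac{119787348}{65681} \approx 1823.8$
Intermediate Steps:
$g{\left(K,j \right)} = 7$ ($g{\left(K,j \right)} = 11 - 4 = 7$)
$\frac{12757}{g{\left(93,-152 \right)}} - \frac{12631}{-9383} = \frac{12757}{7} - \frac{12631}{-9383} = 12757 \cdot \frac{1}{7} - - \frac{12631}{9383} = \frac{12757}{7} + \frac{12631}{9383} = \frac{119787348}{65681}$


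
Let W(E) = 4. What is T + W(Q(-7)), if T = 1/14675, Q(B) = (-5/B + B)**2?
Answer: 58701/14675 ≈ 4.0001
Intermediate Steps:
Q(B) = (B - 5/B)**2
T = 1/14675 ≈ 6.8143e-5
T + W(Q(-7)) = 1/14675 + 4 = 58701/14675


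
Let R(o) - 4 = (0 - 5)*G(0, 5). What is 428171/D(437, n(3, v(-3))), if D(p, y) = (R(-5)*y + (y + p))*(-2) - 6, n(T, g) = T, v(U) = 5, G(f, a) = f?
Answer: -428171/910 ≈ -470.52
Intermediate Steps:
R(o) = 4 (R(o) = 4 + (0 - 5)*0 = 4 - 5*0 = 4 + 0 = 4)
D(p, y) = -6 - 10*y - 2*p (D(p, y) = (4*y + (y + p))*(-2) - 6 = (4*y + (p + y))*(-2) - 6 = (p + 5*y)*(-2) - 6 = (-10*y - 2*p) - 6 = -6 - 10*y - 2*p)
428171/D(437, n(3, v(-3))) = 428171/(-6 - 10*3 - 2*437) = 428171/(-6 - 30 - 874) = 428171/(-910) = 428171*(-1/910) = -428171/910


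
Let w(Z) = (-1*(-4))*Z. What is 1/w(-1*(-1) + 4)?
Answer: 1/20 ≈ 0.050000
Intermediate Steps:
w(Z) = 4*Z
1/w(-1*(-1) + 4) = 1/(4*(-1*(-1) + 4)) = 1/(4*(1 + 4)) = 1/(4*5) = 1/20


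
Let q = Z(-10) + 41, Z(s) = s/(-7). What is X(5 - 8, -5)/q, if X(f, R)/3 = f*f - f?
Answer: 28/33 ≈ 0.84848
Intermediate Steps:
Z(s) = -s/7 (Z(s) = s*(-⅐) = -s/7)
q = 297/7 (q = -⅐*(-10) + 41 = 10/7 + 41 = 297/7 ≈ 42.429)
X(f, R) = -3*f + 3*f² (X(f, R) = 3*(f*f - f) = 3*(f² - f) = -3*f + 3*f²)
X(5 - 8, -5)/q = (3*(5 - 8)*(-1 + (5 - 8)))/(297/7) = (3*(-3)*(-1 - 3))*(7/297) = (3*(-3)*(-4))*(7/297) = 36*(7/297) = 28/33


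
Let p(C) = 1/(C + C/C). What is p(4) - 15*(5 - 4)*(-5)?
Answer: 376/5 ≈ 75.200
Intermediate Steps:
p(C) = 1/(1 + C) (p(C) = 1/(C + 1) = 1/(1 + C))
p(4) - 15*(5 - 4)*(-5) = 1/(1 + 4) - 15*(5 - 4)*(-5) = 1/5 - 15*(-5) = 1/5 + 75 = 376/5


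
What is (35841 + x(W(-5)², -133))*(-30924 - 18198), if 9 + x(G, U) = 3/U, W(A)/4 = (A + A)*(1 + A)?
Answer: -234098406666/133 ≈ -1.7601e+9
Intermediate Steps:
W(A) = 8*A*(1 + A) (W(A) = 4*((A + A)*(1 + A)) = 4*((2*A)*(1 + A)) = 4*(2*A*(1 + A)) = 8*A*(1 + A))
x(G, U) = -9 + 3/U
(35841 + x(W(-5)², -133))*(-30924 - 18198) = (35841 + (-9 + 3/(-133)))*(-30924 - 18198) = (35841 + (-9 + 3*(-1/133)))*(-49122) = (35841 + (-9 - 3/133))*(-49122) = (35841 - 1200/133)*(-49122) = (4765653/133)*(-49122) = -234098406666/133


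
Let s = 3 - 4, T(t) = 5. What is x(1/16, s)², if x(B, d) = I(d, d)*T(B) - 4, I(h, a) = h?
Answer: 81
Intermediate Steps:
s = -1
x(B, d) = -4 + 5*d (x(B, d) = d*5 - 4 = 5*d - 4 = -4 + 5*d)
x(1/16, s)² = (-4 + 5*(-1))² = (-4 - 5)² = (-9)² = 81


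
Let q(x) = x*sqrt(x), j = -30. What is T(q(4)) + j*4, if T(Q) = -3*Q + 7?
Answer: -137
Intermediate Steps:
q(x) = x**(3/2)
T(Q) = 7 - 3*Q
T(q(4)) + j*4 = (7 - 3*4**(3/2)) - 30*4 = (7 - 3*8) - 120 = (7 - 24) - 120 = -17 - 120 = -137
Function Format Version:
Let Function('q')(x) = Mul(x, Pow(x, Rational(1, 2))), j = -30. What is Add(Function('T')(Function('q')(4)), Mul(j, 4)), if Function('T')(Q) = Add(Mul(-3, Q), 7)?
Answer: -137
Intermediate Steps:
Function('q')(x) = Pow(x, Rational(3, 2))
Function('T')(Q) = Add(7, Mul(-3, Q))
Add(Function('T')(Function('q')(4)), Mul(j, 4)) = Add(Add(7, Mul(-3, Pow(4, Rational(3, 2)))), Mul(-30, 4)) = Add(Add(7, Mul(-3, 8)), -120) = Add(Add(7, -24), -120) = Add(-17, -120) = -137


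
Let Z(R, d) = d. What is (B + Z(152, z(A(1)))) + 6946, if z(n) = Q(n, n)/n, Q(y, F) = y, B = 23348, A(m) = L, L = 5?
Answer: 30295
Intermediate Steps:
A(m) = 5
z(n) = 1 (z(n) = n/n = 1)
(B + Z(152, z(A(1)))) + 6946 = (23348 + 1) + 6946 = 23349 + 6946 = 30295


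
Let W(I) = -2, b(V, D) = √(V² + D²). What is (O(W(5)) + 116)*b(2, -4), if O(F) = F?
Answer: 228*√5 ≈ 509.82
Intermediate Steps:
b(V, D) = √(D² + V²)
(O(W(5)) + 116)*b(2, -4) = (-2 + 116)*√((-4)² + 2²) = 114*√(16 + 4) = 114*√20 = 114*(2*√5) = 228*√5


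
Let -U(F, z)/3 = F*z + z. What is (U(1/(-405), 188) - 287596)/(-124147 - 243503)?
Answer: 452342/577125 ≈ 0.78378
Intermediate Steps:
U(F, z) = -3*z - 3*F*z (U(F, z) = -3*(F*z + z) = -3*(z + F*z) = -3*z - 3*F*z)
(U(1/(-405), 188) - 287596)/(-124147 - 243503) = (-3*188*(1 + 1/(-405)) - 287596)/(-124147 - 243503) = (-3*188*(1 - 1/405) - 287596)/(-367650) = (-3*188*404/405 - 287596)*(-1/367650) = (-75952/135 - 287596)*(-1/367650) = -38901412/135*(-1/367650) = 452342/577125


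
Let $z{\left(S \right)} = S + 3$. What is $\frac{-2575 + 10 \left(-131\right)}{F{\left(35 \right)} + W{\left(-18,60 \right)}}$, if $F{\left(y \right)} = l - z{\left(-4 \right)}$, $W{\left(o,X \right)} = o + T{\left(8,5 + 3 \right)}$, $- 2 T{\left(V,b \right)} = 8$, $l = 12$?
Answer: $\frac{1295}{3} \approx 431.67$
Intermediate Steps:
$T{\left(V,b \right)} = -4$ ($T{\left(V,b \right)} = \left(- \frac{1}{2}\right) 8 = -4$)
$z{\left(S \right)} = 3 + S$
$W{\left(o,X \right)} = -4 + o$ ($W{\left(o,X \right)} = o - 4 = -4 + o$)
$F{\left(y \right)} = 13$ ($F{\left(y \right)} = 12 - \left(3 - 4\right) = 12 - -1 = 12 + 1 = 13$)
$\frac{-2575 + 10 \left(-131\right)}{F{\left(35 \right)} + W{\left(-18,60 \right)}} = \frac{-2575 + 10 \left(-131\right)}{13 - 22} = \frac{-2575 - 1310}{13 - 22} = - \frac{3885}{-9} = \left(-3885\right) \left(- \frac{1}{9}\right) = \frac{1295}{3}$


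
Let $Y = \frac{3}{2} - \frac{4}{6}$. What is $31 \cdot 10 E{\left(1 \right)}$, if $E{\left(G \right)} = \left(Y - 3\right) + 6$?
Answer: $\frac{3565}{3} \approx 1188.3$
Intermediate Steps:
$Y = \frac{5}{6}$ ($Y = 3 \cdot \frac{1}{2} - \frac{2}{3} = \frac{3}{2} - \frac{2}{3} = \frac{5}{6} \approx 0.83333$)
$E{\left(G \right)} = \frac{23}{6}$ ($E{\left(G \right)} = \left(\frac{5}{6} - 3\right) + 6 = - \frac{13}{6} + 6 = \frac{23}{6}$)
$31 \cdot 10 E{\left(1 \right)} = 31 \cdot 10 \cdot \frac{23}{6} = 310 \cdot \frac{23}{6} = \frac{3565}{3}$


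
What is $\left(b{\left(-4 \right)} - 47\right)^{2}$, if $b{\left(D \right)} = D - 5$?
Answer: $3136$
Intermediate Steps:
$b{\left(D \right)} = -5 + D$
$\left(b{\left(-4 \right)} - 47\right)^{2} = \left(\left(-5 - 4\right) - 47\right)^{2} = \left(-9 - 47\right)^{2} = \left(-56\right)^{2} = 3136$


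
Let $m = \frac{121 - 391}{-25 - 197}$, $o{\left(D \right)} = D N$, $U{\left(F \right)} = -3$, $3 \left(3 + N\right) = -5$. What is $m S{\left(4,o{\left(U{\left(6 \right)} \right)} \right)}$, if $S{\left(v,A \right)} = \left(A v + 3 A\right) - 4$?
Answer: $\frac{4230}{37} \approx 114.32$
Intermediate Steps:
$N = - \frac{14}{3}$ ($N = -3 + \frac{1}{3} \left(-5\right) = -3 - \frac{5}{3} = - \frac{14}{3} \approx -4.6667$)
$o{\left(D \right)} = - \frac{14 D}{3}$ ($o{\left(D \right)} = D \left(- \frac{14}{3}\right) = - \frac{14 D}{3}$)
$S{\left(v,A \right)} = -4 + 3 A + A v$ ($S{\left(v,A \right)} = \left(3 A + A v\right) - 4 = -4 + 3 A + A v$)
$m = \frac{45}{37}$ ($m = - \frac{270}{-222} = \left(-270\right) \left(- \frac{1}{222}\right) = \frac{45}{37} \approx 1.2162$)
$m S{\left(4,o{\left(U{\left(6 \right)} \right)} \right)} = \frac{45 \left(-4 + 3 \left(\left(- \frac{14}{3}\right) \left(-3\right)\right) + \left(- \frac{14}{3}\right) \left(-3\right) 4\right)}{37} = \frac{45 \left(-4 + 3 \cdot 14 + 14 \cdot 4\right)}{37} = \frac{45 \left(-4 + 42 + 56\right)}{37} = \frac{45}{37} \cdot 94 = \frac{4230}{37}$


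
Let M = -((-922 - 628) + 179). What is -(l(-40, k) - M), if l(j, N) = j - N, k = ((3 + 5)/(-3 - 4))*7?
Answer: 1403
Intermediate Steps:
k = -8 (k = (8/(-7))*7 = (8*(-⅐))*7 = -8/7*7 = -8)
M = 1371 (M = -(-1550 + 179) = -1*(-1371) = 1371)
-(l(-40, k) - M) = -((-40 - 1*(-8)) - 1*1371) = -((-40 + 8) - 1371) = -(-32 - 1371) = -1*(-1403) = 1403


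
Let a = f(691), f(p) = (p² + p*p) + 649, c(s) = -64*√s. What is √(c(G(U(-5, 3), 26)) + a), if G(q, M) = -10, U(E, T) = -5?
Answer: √(955611 - 64*I*√10) ≈ 977.55 - 0.1*I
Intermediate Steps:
f(p) = 649 + 2*p² (f(p) = (p² + p²) + 649 = 2*p² + 649 = 649 + 2*p²)
a = 955611 (a = 649 + 2*691² = 649 + 2*477481 = 649 + 954962 = 955611)
√(c(G(U(-5, 3), 26)) + a) = √(-64*I*√10 + 955611) = √(955611 - 64*I*√10)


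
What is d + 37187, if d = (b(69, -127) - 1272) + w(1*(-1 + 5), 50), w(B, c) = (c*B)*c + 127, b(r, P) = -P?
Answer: 46169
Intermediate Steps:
w(B, c) = 127 + B*c² (w(B, c) = (B*c)*c + 127 = B*c² + 127 = 127 + B*c²)
d = 8982 (d = (-1*(-127) - 1272) + (127 + (1*(-1 + 5))*50²) = (127 - 1272) + (127 + (1*4)*2500) = -1145 + (127 + 4*2500) = -1145 + (127 + 10000) = -1145 + 10127 = 8982)
d + 37187 = 8982 + 37187 = 46169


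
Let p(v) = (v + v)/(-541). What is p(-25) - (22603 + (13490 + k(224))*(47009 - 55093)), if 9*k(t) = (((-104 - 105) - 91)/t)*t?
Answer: 176519249761/1623 ≈ 1.0876e+8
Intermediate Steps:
k(t) = -100/3 (k(t) = ((((-104 - 105) - 91)/t)*t)/9 = (((-209 - 91)/t)*t)/9 = ((-300/t)*t)/9 = (1/9)*(-300) = -100/3)
p(v) = -2*v/541 (p(v) = (2*v)*(-1/541) = -2*v/541)
p(-25) - (22603 + (13490 + k(224))*(47009 - 55093)) = -2/541*(-25) - (22603 + (13490 - 100/3)*(47009 - 55093)) = 50/541 - (22603 + (40370/3)*(-8084)) = 50/541 - (22603 - 326351080/3) = 50/541 - 1*(-326283271/3) = 50/541 + 326283271/3 = 176519249761/1623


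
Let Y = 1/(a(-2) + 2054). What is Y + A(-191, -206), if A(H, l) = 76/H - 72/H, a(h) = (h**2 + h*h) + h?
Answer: -8049/393460 ≈ -0.020457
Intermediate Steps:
a(h) = h + 2*h**2 (a(h) = (h**2 + h**2) + h = 2*h**2 + h = h + 2*h**2)
A(H, l) = 4/H
Y = 1/2060 (Y = 1/(-2*(1 + 2*(-2)) + 2054) = 1/(-2*(1 - 4) + 2054) = 1/(-2*(-3) + 2054) = 1/(6 + 2054) = 1/2060 ≈ 0.00048544)
Y + A(-191, -206) = 1/2060 + 4/(-191) = 1/2060 + 4*(-1/191) = 1/2060 - 4/191 = -8049/393460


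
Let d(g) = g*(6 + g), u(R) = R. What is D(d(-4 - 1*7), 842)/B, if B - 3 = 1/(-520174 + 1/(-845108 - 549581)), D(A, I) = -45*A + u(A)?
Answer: -438915978311635/544110368243 ≈ -806.67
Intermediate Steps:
D(A, I) = -44*A (D(A, I) = -45*A + A = -44*A)
B = 2176441472972/725480955887 (B = 3 + 1/(-520174 + 1/(-845108 - 549581)) = 3 + 1/(-520174 + 1/(-1394689)) = 3 + 1/(-520174 - 1/1394689) = 3 + 1/(-725480955887/1394689) = 3 - 1394689/725480955887 = 2176441472972/725480955887 ≈ 3.0000)
D(d(-4 - 1*7), 842)/B = (-44*(-4 - 1*7)*(6 + (-4 - 1*7)))/(2176441472972/725480955887) = -44*(-4 - 7)*(6 + (-4 - 7))*(725480955887/2176441472972) = -(-484)*(6 - 11)*(725480955887/2176441472972) = -(-484)*(-5)*(725480955887/2176441472972) = -44*55*(725480955887/2176441472972) = -2420*725480955887/2176441472972 = -438915978311635/544110368243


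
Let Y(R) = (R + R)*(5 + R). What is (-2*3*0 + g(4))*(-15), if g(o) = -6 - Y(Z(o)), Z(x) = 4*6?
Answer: 20970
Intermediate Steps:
Z(x) = 24
Y(R) = 2*R*(5 + R) (Y(R) = (2*R)*(5 + R) = 2*R*(5 + R))
g(o) = -1398 (g(o) = -6 - 2*24*(5 + 24) = -6 - 2*24*29 = -6 - 1*1392 = -6 - 1392 = -1398)
(-2*3*0 + g(4))*(-15) = (-2*3*0 - 1398)*(-15) = (-6*0 - 1398)*(-15) = (0 - 1398)*(-15) = -1398*(-15) = 20970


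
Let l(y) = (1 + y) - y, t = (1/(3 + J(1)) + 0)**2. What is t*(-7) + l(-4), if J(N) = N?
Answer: 9/16 ≈ 0.56250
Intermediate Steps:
t = 1/16 (t = (1/(3 + 1) + 0)**2 = (1/4 + 0)**2 = (1/4)**2 = 1/16 ≈ 0.062500)
l(y) = 1
t*(-7) + l(-4) = (1/16)*(-7) + 1 = -7/16 + 1 = 9/16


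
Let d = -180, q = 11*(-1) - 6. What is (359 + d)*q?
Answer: -3043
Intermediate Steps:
q = -17 (q = -11 - 6 = -17)
(359 + d)*q = (359 - 180)*(-17) = 179*(-17) = -3043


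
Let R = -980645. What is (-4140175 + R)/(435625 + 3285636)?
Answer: -5120820/3721261 ≈ -1.3761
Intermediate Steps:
(-4140175 + R)/(435625 + 3285636) = (-4140175 - 980645)/(435625 + 3285636) = -5120820/3721261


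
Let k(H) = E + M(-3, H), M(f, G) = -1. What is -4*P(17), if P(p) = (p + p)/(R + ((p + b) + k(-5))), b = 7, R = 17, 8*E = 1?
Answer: -1088/321 ≈ -3.3894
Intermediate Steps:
E = 1/8 (E = (1/8)*1 = 1/8 ≈ 0.12500)
k(H) = -7/8 (k(H) = 1/8 - 1 = -7/8)
P(p) = 2*p/(185/8 + p) (P(p) = (p + p)/(17 + ((p + 7) - 7/8)) = (2*p)/(17 + ((7 + p) - 7/8)) = (2*p)/(17 + (49/8 + p)) = (2*p)/(185/8 + p) = 2*p/(185/8 + p))
-4*P(17) = -64*17/(185 + 8*17) = -64*17/(185 + 136) = -64*17/321 = -4*272/321 = -1088/321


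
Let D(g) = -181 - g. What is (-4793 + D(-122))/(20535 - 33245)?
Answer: 2426/6355 ≈ 0.38175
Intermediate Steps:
(-4793 + D(-122))/(20535 - 33245) = (-4793 + (-181 - 1*(-122)))/(20535 - 33245) = (-4793 + (-181 + 122))/(-12710) = (-4793 - 59)*(-1/12710) = -4852*(-1/12710) = 2426/6355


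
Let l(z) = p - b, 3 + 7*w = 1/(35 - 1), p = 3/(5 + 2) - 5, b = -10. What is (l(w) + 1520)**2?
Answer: 114019684/49 ≈ 2.3269e+6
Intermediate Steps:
p = -32/7 (p = 3/7 - 5 = -32/7 ≈ -4.5714)
w = -101/238 (w = -3/7 + 1/(7*(35 - 1)) = -3/7 + (1/7)/34 = -3/7 + (1/7)*(1/34) = -3/7 + 1/238 = -101/238 ≈ -0.42437)
l(z) = 38/7 (l(z) = -32/7 - 1*(-10) = -32/7 + 10 = 38/7)
(l(w) + 1520)**2 = (38/7 + 1520)**2 = (10678/7)**2 = 114019684/49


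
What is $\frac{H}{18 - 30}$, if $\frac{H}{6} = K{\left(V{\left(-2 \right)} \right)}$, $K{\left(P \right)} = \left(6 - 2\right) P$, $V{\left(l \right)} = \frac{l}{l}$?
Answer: $-2$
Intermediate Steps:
$V{\left(l \right)} = 1$
$K{\left(P \right)} = 4 P$
$H = 24$ ($H = 6 \cdot 4 \cdot 1 = 6 \cdot 4 = 24$)
$\frac{H}{18 - 30} = \frac{24}{18 - 30} = \frac{24}{-12} = 24 \left(- \frac{1}{12}\right) = -2$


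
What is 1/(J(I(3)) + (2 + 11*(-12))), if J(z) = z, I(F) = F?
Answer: -1/127 ≈ -0.0078740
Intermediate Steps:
1/(J(I(3)) + (2 + 11*(-12))) = 1/(3 + (2 + 11*(-12))) = 1/(3 + (2 - 132)) = 1/(3 - 130) = 1/(-127) = -1/127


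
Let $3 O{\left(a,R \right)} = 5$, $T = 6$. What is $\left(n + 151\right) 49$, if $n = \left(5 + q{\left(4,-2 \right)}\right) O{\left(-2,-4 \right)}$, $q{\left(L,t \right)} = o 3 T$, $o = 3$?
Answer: $\frac{36652}{3} \approx 12217.0$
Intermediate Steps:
$O{\left(a,R \right)} = \frac{5}{3}$ ($O{\left(a,R \right)} = \frac{1}{3} \cdot 5 = \frac{5}{3}$)
$q{\left(L,t \right)} = 54$ ($q{\left(L,t \right)} = 3 \cdot 3 \cdot 6 = 9 \cdot 6 = 54$)
$n = \frac{295}{3}$ ($n = \left(5 + 54\right) \frac{5}{3} = 59 \cdot \frac{5}{3} = \frac{295}{3} \approx 98.333$)
$\left(n + 151\right) 49 = \left(\frac{295}{3} + 151\right) 49 = \frac{748}{3} \cdot 49 = \frac{36652}{3}$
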